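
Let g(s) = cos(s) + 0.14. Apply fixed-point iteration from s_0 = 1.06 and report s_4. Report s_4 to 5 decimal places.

0.88999

s_1 = g(1.060000) = 0.628872
s_2 = g(0.628872) = 0.948692
s_3 = g(0.948692) = 0.722747
s_4 = g(0.722747) = 0.889992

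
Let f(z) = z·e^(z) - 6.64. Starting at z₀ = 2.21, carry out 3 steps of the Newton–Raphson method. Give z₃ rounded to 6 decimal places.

1.493702

f'(z) = (z + 1)·e^(z)
z_0 = 2.210000: f = 13.505733, f' = 29.261450 → z_1 = 2.210000 - (13.505733)/(29.261450) = 1.748446
z_1 = 1.748446: f = 3.405992, f' = 15.791660 → z_2 = 1.748446 - (3.405992)/(15.791660) = 1.532763
z_2 = 1.532763: f = 0.458159, f' = 11.729114 → z_3 = 1.532763 - (0.458159)/(11.729114) = 1.493702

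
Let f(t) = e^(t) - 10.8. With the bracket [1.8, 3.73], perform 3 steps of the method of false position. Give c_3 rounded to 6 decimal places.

f(1.800000) = -4.750353, f(3.730000) = 30.879108
step 1: c = 2.057320, f(c) = -2.975028 < 0 → new bracket [2.057320, 3.730000]
step 2: c = 2.204312, f(c) = -1.735990 < 0 → new bracket [2.204312, 3.730000]
step 3: c = 2.285519, f(c) = -0.969215 < 0 → new bracket [2.285519, 3.730000]

2.285519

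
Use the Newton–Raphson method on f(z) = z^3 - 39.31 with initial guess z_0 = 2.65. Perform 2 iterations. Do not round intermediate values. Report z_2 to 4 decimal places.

f'(z) = 3z^2
z_0 = 2.650000: f = -20.700375, f' = 21.067500 → z_1 = 2.650000 - (-20.700375)/(21.067500) = 3.632574
z_1 = 3.632574: f = 8.623966, f' = 39.586779 → z_2 = 3.632574 - (8.623966)/(39.586779) = 3.414724

3.4147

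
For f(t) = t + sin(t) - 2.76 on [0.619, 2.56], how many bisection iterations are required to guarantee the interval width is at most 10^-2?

8

Initial width b − a = 2.56 − 0.619 = 1.941000.
After n steps the width is (b−a)/2^n; need (b−a)/2^n ≤ 10^-2.
So n ≥ log₂(1.941000/10^-2) = log₂(194.1000) ≈ 7.6007.
Hence n = 8.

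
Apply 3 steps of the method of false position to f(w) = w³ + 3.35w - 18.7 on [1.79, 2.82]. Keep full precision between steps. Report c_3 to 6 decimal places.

f(1.790000) = -6.968161, f(2.820000) = 13.172768
step 1: c = 2.146349, f(c) = -1.621895 < 0 → new bracket [2.146349, 2.820000]
step 2: c = 2.220200, f(c) = -0.318331 < 0 → new bracket [2.220200, 2.820000]
step 3: c = 2.234352, f(c) = -0.060295 < 0 → new bracket [2.234352, 2.820000]

2.234352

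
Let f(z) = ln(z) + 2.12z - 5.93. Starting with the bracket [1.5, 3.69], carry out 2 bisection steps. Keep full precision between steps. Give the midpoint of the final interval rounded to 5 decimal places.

2.32125

f(1.500000) = -2.344535, f(3.690000) = 3.198426 (opposite signs)
step 1: m = 2.595000, f(m) = 0.524987 > 0 → root in [1.500000, 2.595000]
step 2: m = 2.047500, f(m) = -0.872680 < 0 → root in [2.047500, 2.595000]
Midpoint of [2.047500, 2.595000] = 2.321250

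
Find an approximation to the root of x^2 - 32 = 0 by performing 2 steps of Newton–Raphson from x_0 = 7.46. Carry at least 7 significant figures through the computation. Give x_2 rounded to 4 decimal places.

Newton update: x ← x − f(x)/f'(x).
f'(x) = 2x
x_0 = 7.460000: f = 23.651600, f' = 14.920000 → x_1 = 7.460000 - (23.651600)/(14.920000) = 5.874772
x_1 = 5.874772: f = 2.512947, f' = 11.749544 → x_2 = 5.874772 - (2.512947)/(11.749544) = 5.660896

5.6609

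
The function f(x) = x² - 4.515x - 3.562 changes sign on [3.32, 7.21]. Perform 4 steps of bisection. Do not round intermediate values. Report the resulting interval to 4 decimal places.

[5.0219, 5.2650]

f(3.320000) = -7.529400, f(7.210000) = 15.868950 (opposite signs)
step 1: m = 5.265000, f(m) = 0.386750 > 0 → root in [3.320000, 5.265000]
step 2: m = 4.292500, f(m) = -4.517081 < 0 → root in [4.292500, 5.265000]
step 3: m = 4.778750, f(m) = -2.301605 < 0 → root in [4.778750, 5.265000]
step 4: m = 5.021875, f(m) = -1.016537 < 0 → root in [5.021875, 5.265000]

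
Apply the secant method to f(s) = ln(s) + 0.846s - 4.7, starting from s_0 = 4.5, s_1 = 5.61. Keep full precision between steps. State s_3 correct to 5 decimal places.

Secant update: s_(k+1) = s_k − f(s_k)·(s_k − s_(k-1))/(f(s_k) − f(s_(k-1))).
f(s_0) = 0.611077, f(s_1) = 1.770611
s_2 = 5.610000 - (1.770611)·(5.610000 - 4.500000)/(1.770611 - (0.611077)) = 3.915027; f(s_2) = -0.023065
s_3 = 3.915027 - (-0.023065)·(3.915027 - 5.610000)/(-0.023065 - (1.770611)) = 3.936823; f(s_3) = 0.000926

3.93682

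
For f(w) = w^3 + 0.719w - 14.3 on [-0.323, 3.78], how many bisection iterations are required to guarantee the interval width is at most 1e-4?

16

Initial width b − a = 3.78 − -0.323 = 4.103000.
After n steps the width is (b−a)/2^n; need (b−a)/2^n ≤ 1e-4.
So n ≥ log₂(4.103000/1e-4) = log₂(41030.0000) ≈ 15.3244.
Hence n = 16.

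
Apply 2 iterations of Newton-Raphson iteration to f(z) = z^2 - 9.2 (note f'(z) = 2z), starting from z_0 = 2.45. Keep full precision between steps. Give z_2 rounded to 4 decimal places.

3.0339

z_0 = 2.450000: f = -3.197500, f' = 4.900000 → z_1 = 2.450000 - (-3.197500)/(4.900000) = 3.102551
z_1 = 3.102551: f = 0.425823, f' = 6.205102 → z_2 = 3.102551 - (0.425823)/(6.205102) = 3.033926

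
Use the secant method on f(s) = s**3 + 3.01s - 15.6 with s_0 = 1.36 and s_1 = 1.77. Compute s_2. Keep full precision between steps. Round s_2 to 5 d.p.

2.22454

Secant update: s_(k+1) = s_k − f(s_k)·(s_k − s_(k-1))/(f(s_k) − f(s_(k-1))).
f(s_0) = -8.990944, f(s_1) = -4.727067
s_2 = 1.770000 - (-4.727067)·(1.770000 - 1.360000)/(-4.727067 - (-8.990944)) = 2.224539; f(s_2) = 2.104154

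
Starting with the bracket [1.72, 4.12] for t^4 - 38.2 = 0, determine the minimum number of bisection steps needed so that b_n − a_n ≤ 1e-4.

Initial width b − a = 4.12 − 1.72 = 2.400000.
After n steps the width is (b−a)/2^n; need (b−a)/2^n ≤ 1e-4.
So n ≥ log₂(2.400000/1e-4) = log₂(24000.0000) ≈ 14.5507.
Hence n = 15.

15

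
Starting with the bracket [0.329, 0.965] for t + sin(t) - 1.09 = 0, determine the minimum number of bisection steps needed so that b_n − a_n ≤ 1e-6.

Initial width b − a = 0.965 − 0.329 = 0.636000.
After n steps the width is (b−a)/2^n; need (b−a)/2^n ≤ 1e-6.
So n ≥ log₂(0.636000/1e-6) = log₂(636000.0000) ≈ 19.2787.
Hence n = 20.

20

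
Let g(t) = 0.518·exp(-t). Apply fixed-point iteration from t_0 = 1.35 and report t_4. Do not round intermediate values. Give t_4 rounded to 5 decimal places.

t_1 = g(1.350000) = 0.134286
t_2 = g(0.134286) = 0.452908
t_3 = g(0.452908) = 0.329332
t_4 = g(0.329332) = 0.372651

0.37265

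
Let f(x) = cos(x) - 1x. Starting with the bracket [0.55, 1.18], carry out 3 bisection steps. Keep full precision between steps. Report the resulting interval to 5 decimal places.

[0.70750, 0.78625]

f(0.550000) = 0.302525, f(1.180000) = -0.799075 (opposite signs)
step 1: m = 0.865000, f(m) = -0.216360 < 0 → root in [0.550000, 0.865000]
step 2: m = 0.707500, f(m) = 0.052489 > 0 → root in [0.707500, 0.865000]
step 3: m = 0.786250, f(m) = -0.079746 < 0 → root in [0.707500, 0.786250]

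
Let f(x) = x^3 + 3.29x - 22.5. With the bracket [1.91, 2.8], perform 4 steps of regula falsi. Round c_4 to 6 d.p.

2.437318

False-position update: c = (a·f(b) − b·f(a))/(f(b) − f(a)); replace the endpoint whose sign matches f(c).
f(1.910000) = -9.248229, f(2.800000) = 8.664000
step 1: c = 2.369514, f(c) = -1.400429 < 0 → new bracket [2.369514, 2.800000]
step 2: c = 2.429415, f(c) = -0.168683 < 0 → new bracket [2.429415, 2.800000]
step 3: c = 2.436492, f(c) = -0.019722 < 0 → new bracket [2.436492, 2.800000]
step 4: c = 2.437318, f(c) = -0.002298 < 0 → new bracket [2.437318, 2.800000]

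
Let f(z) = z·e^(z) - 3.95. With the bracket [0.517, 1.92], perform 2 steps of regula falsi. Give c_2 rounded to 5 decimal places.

False-position update: c = (a·f(b) − b·f(a))/(f(b) − f(a)); replace the endpoint whose sign matches f(c).
f(0.517000) = -3.082997, f(1.920000) = 9.146240
step 1: c = 0.870697, f(c) = -1.870275 < 0 → new bracket [0.870697, 1.920000]
step 2: c = 1.048837, f(c) = -0.956272 < 0 → new bracket [1.048837, 1.920000]

1.04884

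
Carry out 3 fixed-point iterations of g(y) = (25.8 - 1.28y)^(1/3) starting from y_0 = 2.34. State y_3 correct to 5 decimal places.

y_1 = g(2.340000) = 2.835799
y_2 = g(2.835799) = 2.809246
y_3 = g(2.809246) = 2.810681

2.81068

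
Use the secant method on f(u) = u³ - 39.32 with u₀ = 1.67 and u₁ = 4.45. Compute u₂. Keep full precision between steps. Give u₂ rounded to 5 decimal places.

2.82454

f(u_0) = -34.662537, f(u_1) = 48.801125
u_2 = 4.450000 - (48.801125)·(4.450000 - 1.670000)/(48.801125 - (-34.662537)) = 2.824537; f(u_2) = -16.785827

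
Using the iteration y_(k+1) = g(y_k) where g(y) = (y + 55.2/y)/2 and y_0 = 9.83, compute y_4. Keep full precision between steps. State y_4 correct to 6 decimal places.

7.429670

y_1 = g(9.830000) = 7.722731
y_2 = g(7.722731) = 7.435231
y_3 = g(7.435231) = 7.429672
y_4 = g(7.429672) = 7.429670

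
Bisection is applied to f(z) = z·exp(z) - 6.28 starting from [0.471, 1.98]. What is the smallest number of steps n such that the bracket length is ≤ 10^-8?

Initial width b − a = 1.98 − 0.471 = 1.509000.
After n steps the width is (b−a)/2^n; need (b−a)/2^n ≤ 10^-8.
So n ≥ log₂(1.509000/10^-8) = log₂(150900000.0000) ≈ 27.1690.
Hence n = 28.

28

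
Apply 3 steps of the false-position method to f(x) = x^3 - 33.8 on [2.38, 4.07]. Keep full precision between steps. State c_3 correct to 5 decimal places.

3.22234

f(2.380000) = -20.318728, f(4.070000) = 33.619143
step 1: c = 3.016633, f(c) = -6.348404 < 0 → new bracket [3.016633, 4.070000]
step 2: c = 3.183949, f(c) = -1.522616 < 0 → new bracket [3.183949, 4.070000]
step 3: c = 3.222340, f(c) = -0.340922 < 0 → new bracket [3.222340, 4.070000]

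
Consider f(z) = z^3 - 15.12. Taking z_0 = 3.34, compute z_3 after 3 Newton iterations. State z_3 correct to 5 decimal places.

2.47287

Newton update: z ← z − f(z)/f'(z).
f'(z) = 3z^2
z_0 = 3.340000: f = 22.139704, f' = 33.466800 → z_1 = 3.340000 - (22.139704)/(33.466800) = 2.678458
z_1 = 2.678458: f = 4.095619, f' = 21.522407 → z_2 = 2.678458 - (4.095619)/(21.522407) = 2.488162
z_2 = 2.488162: f = 0.284089, f' = 18.572852 → z_3 = 2.488162 - (0.284089)/(18.572852) = 2.472866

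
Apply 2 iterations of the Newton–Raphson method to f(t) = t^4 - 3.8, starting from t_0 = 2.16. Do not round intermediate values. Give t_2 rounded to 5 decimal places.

f'(t) = 4t^3
t_0 = 2.160000: f = 17.967823, f' = 40.310784 → t_1 = 2.160000 - (17.967823)/(40.310784) = 1.714268
t_1 = 1.714268: f = 4.836036, f' = 20.150964 → t_2 = 1.714268 - (4.836036)/(20.150964) = 1.474277

1.47428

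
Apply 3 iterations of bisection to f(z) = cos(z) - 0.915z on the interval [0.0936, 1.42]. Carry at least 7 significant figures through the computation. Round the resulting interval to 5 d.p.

f(0.093600) = 0.909979, f(1.420000) = -1.149075 (opposite signs)
step 1: m = 0.756800, f(m) = 0.034565 > 0 → root in [0.756800, 1.420000]
step 2: m = 1.088400, f(m) = -0.531983 < 0 → root in [0.756800, 1.088400]
step 3: m = 0.922600, f(m) = -0.240429 < 0 → root in [0.756800, 0.922600]

[0.75680, 0.92260]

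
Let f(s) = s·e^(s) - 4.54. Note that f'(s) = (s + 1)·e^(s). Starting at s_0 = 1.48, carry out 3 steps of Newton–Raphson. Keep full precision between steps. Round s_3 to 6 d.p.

1.272189

s_0 = 1.480000: f = 1.961560, f' = 10.894505 → s_1 = 1.480000 - (1.961560)/(10.894505) = 1.299950
s_1 = 1.299950: f = 0.229661, f' = 8.438773 → s_2 = 1.299950 - (0.229661)/(8.438773) = 1.272735
s_2 = 1.272735: f = 0.004431, f' = 8.115035 → s_3 = 1.272735 - (0.004431)/(8.115035) = 1.272189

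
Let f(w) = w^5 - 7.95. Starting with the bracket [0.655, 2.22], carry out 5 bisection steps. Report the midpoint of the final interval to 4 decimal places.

1.5109

f(0.655000) = -7.829439, f(2.220000) = 45.971861 (opposite signs)
step 1: m = 1.437500, f(m) = -1.811825 < 0 → root in [1.437500, 2.220000]
step 2: m = 1.828750, f(m) = 12.503691 > 0 → root in [1.437500, 1.828750]
step 3: m = 1.633125, f(m) = 3.667084 > 0 → root in [1.437500, 1.633125]
step 4: m = 1.535313, f(m) = 0.580685 > 0 → root in [1.437500, 1.535313]
step 5: m = 1.486406, f(m) = -0.694161 < 0 → root in [1.486406, 1.535313]
Midpoint of [1.486406, 1.535313] = 1.510859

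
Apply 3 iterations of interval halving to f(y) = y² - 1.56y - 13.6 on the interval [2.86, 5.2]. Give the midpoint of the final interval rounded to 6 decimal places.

4.468750

f(2.860000) = -9.882000, f(5.200000) = 5.328000 (opposite signs)
step 1: m = 4.030000, f(m) = -3.645900 < 0 → root in [4.030000, 5.200000]
step 2: m = 4.615000, f(m) = 0.498825 > 0 → root in [4.030000, 4.615000]
step 3: m = 4.322500, f(m) = -1.659094 < 0 → root in [4.322500, 4.615000]
Midpoint of [4.322500, 4.615000] = 4.468750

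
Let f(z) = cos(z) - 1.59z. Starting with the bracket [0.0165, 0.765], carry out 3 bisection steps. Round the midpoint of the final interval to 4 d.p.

f(0.016500) = 0.973629, f(0.765000) = -0.494968 (opposite signs)
step 1: m = 0.390750, f(m) = 0.303331 > 0 → root in [0.390750, 0.765000]
step 2: m = 0.577875, f(m) = -0.081196 < 0 → root in [0.390750, 0.577875]
step 3: m = 0.484313, f(m) = 0.114938 > 0 → root in [0.484313, 0.577875]
Midpoint of [0.484313, 0.577875] = 0.531094

0.5311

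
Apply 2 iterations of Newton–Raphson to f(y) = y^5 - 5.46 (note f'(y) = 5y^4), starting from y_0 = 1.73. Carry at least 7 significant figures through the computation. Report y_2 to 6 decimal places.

Newton update: y ← y − f(y)/f'(y).
y_0 = 1.730000: f = 10.036389, f' = 44.787252 → y_1 = 1.730000 - (10.036389)/(44.787252) = 1.505910
y_1 = 1.505910: f = 2.284522, f' = 25.713768 → y_2 = 1.505910 - (2.284522)/(25.713768) = 1.417065

1.417065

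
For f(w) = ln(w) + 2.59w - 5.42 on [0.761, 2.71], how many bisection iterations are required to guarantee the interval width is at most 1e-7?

25

Initial width b − a = 2.71 − 0.761 = 1.949000.
After n steps the width is (b−a)/2^n; need (b−a)/2^n ≤ 1e-7.
So n ≥ log₂(1.949000/1e-7) = log₂(19490000.0000) ≈ 24.2162.
Hence n = 25.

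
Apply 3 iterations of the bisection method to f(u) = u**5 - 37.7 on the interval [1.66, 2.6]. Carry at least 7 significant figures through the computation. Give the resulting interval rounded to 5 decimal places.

[2.01250, 2.13000]

f(1.660000) = -25.095070, f(2.600000) = 81.113760 (opposite signs)
step 1: m = 2.130000, f(m) = 6.142773 > 0 → root in [1.660000, 2.130000]
step 2: m = 1.895000, f(m) = -13.263102 < 0 → root in [1.895000, 2.130000]
step 3: m = 2.012500, f(m) = -4.687422 < 0 → root in [2.012500, 2.130000]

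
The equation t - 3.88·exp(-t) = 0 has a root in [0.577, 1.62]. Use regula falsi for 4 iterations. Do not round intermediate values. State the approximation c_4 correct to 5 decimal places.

f(0.577000) = -1.601933, f(1.620000) = 0.852153
step 1: c = 1.257830, f(c) = 0.154862 > 0 → new bracket [0.577000, 1.257830]
step 2: c = 1.197815, f(c) = 0.026625 > 0 → new bracket [0.577000, 1.197815]
step 3: c = 1.187665, f(c) = 0.004528 > 0 → new bracket [0.577000, 1.187665]
step 4: c = 1.185944, f(c) = 0.000769 > 0 → new bracket [0.577000, 1.185944]

1.18594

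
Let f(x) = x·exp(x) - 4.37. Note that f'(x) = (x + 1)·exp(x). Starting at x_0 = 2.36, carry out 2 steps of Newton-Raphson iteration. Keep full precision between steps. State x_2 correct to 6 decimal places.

Newton update: x ← x − f(x)/f'(x).
x_0 = 2.360000: f = 20.624645, f' = 35.585597 → x_1 = 2.360000 - (20.624645)/(35.585597) = 1.780422
x_1 = 1.780422: f = 6.192096, f' = 16.494452 → x_2 = 1.780422 - (6.192096)/(16.494452) = 1.405017

1.405017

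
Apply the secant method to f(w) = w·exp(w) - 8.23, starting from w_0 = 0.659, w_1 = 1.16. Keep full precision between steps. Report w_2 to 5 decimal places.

f(w_0) = -6.956246, f(w_1) = -4.529677
w_2 = 1.160000 - (-4.529677)·(1.160000 - 0.659000)/(-4.529677 - (-6.956246)) = 2.095217; f(w_2) = 8.798256

2.09522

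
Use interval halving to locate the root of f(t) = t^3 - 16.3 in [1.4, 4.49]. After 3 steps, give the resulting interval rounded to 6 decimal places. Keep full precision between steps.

[2.172500, 2.558750]

f(1.400000) = -13.556000, f(4.490000) = 74.218849 (opposite signs)
step 1: m = 2.945000, f(m) = 9.242059 > 0 → root in [1.400000, 2.945000]
step 2: m = 2.172500, f(m) = -6.046330 < 0 → root in [2.172500, 2.945000]
step 3: m = 2.558750, f(m) = 0.452652 > 0 → root in [2.172500, 2.558750]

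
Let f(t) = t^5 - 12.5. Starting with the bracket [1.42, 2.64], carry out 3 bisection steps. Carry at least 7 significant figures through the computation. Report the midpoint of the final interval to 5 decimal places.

1.64875

f(1.420000) = -6.726466, f(2.640000) = 115.738856 (opposite signs)
step 1: m = 2.030000, f(m) = 21.973088 > 0 → root in [1.420000, 2.030000]
step 2: m = 1.725000, f(m) = 2.773744 > 0 → root in [1.420000, 1.725000]
step 3: m = 1.572500, f(m) = -2.884912 < 0 → root in [1.572500, 1.725000]
Midpoint of [1.572500, 1.725000] = 1.648750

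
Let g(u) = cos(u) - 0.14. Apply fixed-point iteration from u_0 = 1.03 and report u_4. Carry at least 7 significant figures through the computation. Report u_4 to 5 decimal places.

0.70542

u_1 = g(1.030000) = 0.374819
u_2 = g(0.374819) = 0.790574
u_3 = g(0.790574) = 0.563437
u_4 = g(0.563437) = 0.705424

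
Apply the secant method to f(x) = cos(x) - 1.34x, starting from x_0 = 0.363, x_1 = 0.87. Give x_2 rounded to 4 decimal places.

0.5975

Secant update: x_(k+1) = x_k − f(x_k)·(x_k − x_(k-1))/(f(x_k) − f(x_(k-1))).
f(x_0) = 0.448416, f(x_1) = -0.520973
x_2 = 0.870000 - (-0.520973)·(0.870000 - 0.363000)/(-0.520973 - (0.448416)) = 0.597526; f(x_2) = 0.026046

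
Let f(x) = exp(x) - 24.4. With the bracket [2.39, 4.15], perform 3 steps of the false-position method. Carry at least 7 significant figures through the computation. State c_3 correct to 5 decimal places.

3.13407

f(2.390000) = -13.486506, f(4.150000) = 39.034000
step 1: c = 2.841943, f(c) = -7.250954 < 0 → new bracket [2.841943, 4.150000]
step 2: c = 3.046861, f(c) = -3.350822 < 0 → new bracket [3.046861, 4.150000]
step 3: c = 3.134072, f(c) = -1.432677 < 0 → new bracket [3.134072, 4.150000]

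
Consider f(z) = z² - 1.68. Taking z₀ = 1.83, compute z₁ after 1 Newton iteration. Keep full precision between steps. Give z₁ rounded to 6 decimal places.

1.374016

Newton update: z ← z − f(z)/f'(z).
f'(z) = 2z
z_0 = 1.830000: f = 1.668900, f' = 3.660000 → z_1 = 1.830000 - (1.668900)/(3.660000) = 1.374016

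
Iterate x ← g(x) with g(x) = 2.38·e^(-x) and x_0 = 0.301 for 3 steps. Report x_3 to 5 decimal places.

x_1 = g(0.301000) = 1.761385
x_2 = g(1.761385) = 0.408900
x_3 = g(0.408900) = 1.581226

1.58123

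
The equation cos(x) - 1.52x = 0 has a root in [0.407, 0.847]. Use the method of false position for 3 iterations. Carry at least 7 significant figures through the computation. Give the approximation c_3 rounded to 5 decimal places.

False-position update: c = (a·f(b) − b·f(a))/(f(b) − f(a)); replace the endpoint whose sign matches f(c).
f(0.407000) = 0.299673, f(0.847000) = -0.625206
step 1: c = 0.549566, f(c) = 0.017412 > 0 → new bracket [0.549566, 0.847000]
step 2: c = 0.557625, f(c) = 0.000925 > 0 → new bracket [0.557625, 0.847000]
step 3: c = 0.558052, f(c) = 0.000049 > 0 → new bracket [0.558052, 0.847000]

0.55805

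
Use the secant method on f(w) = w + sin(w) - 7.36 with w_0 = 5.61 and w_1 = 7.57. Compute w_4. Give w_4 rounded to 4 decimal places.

f(w_0) = -2.373480, f(w_1) = 1.169947
w_2 = 7.570000 - (1.169947)·(7.570000 - 5.610000)/(1.169947 - (-2.373480)) = 6.922859; f(w_2) = 0.159793
w_3 = 6.922859 - (0.159793)·(6.922859 - 7.570000)/(0.159793 - (1.169947)) = 6.820490; f(w_3) = -0.027687
w_4 = 6.820490 - (-0.027687)·(6.820490 - 6.922859)/(-0.027687 - (0.159793)) = 6.835608; f(w_4) = 0.000359

6.8356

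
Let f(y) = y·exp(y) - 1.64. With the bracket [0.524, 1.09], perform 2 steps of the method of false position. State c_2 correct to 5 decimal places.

f(0.524000) = -0.755085, f(1.090000) = 1.601959
step 1: c = 0.705320, f(c) = -0.212085 < 0 → new bracket [0.705320, 1.090000]
step 2: c = 0.750294, f(c) = -0.051162 < 0 → new bracket [0.750294, 1.090000]

0.75029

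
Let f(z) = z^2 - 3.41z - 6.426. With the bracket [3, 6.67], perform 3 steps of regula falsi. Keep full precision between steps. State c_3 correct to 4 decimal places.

4.7268

f(3.000000) = -7.656000, f(6.670000) = 15.318200
step 1: c = 4.223003, f(c) = -2.992685 < 0 → new bracket [4.223003, 6.670000]
step 2: c = 4.622934, f(c) = -0.818685 < 0 → new bracket [4.622934, 6.670000]
step 3: c = 4.726790, f(c) = -0.201813 < 0 → new bracket [4.726790, 6.670000]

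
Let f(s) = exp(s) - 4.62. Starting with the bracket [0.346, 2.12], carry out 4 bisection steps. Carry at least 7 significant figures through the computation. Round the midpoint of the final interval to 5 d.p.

1.51019

f(0.346000) = -3.206597, f(2.120000) = 3.711137 (opposite signs)
step 1: m = 1.233000, f(m) = -1.188491 < 0 → root in [1.233000, 2.120000]
step 2: m = 1.676500, f(m) = 0.726809 > 0 → root in [1.233000, 1.676500]
step 3: m = 1.454750, f(m) = -0.336588 < 0 → root in [1.454750, 1.676500]
step 4: m = 1.565625, f(m) = 0.165665 > 0 → root in [1.454750, 1.565625]
Midpoint of [1.454750, 1.565625] = 1.510188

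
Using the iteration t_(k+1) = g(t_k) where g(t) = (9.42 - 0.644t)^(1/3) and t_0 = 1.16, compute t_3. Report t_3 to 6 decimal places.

t_1 = g(1.160000) = 2.054577
t_2 = g(2.054577) = 2.008039
t_3 = g(2.008039) = 2.010513

2.010513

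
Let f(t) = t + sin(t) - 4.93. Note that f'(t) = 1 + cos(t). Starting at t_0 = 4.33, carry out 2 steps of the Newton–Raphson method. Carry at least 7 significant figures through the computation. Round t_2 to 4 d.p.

Newton update: t ← t − f(t)/f'(t).
t_0 = 4.330000: f = -1.527776, f' = 0.626862 → t_1 = 4.330000 - (-1.527776)/(0.626862) = 6.767180
t_1 = 6.767180: f = 2.302500, f' = 1.885143 → t_2 = 6.767180 - (2.302500)/(1.885143) = 5.545788

5.5458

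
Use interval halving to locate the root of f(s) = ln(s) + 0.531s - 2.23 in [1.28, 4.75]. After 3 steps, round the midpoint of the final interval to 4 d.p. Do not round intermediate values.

f(1.280000) = -1.303460, f(4.750000) = 1.850395 (opposite signs)
step 1: m = 3.015000, f(m) = 0.474565 > 0 → root in [1.280000, 3.015000]
step 2: m = 2.147500, f(m) = -0.325373 < 0 → root in [2.147500, 3.015000]
step 3: m = 2.581250, f(m) = 0.088918 > 0 → root in [2.147500, 2.581250]
Midpoint of [2.147500, 2.581250] = 2.364375

2.3644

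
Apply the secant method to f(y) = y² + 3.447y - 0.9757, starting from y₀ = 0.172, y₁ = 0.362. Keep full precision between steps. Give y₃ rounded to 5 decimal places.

Secant update: y_(k+1) = y_k − f(y_k)·(y_k − y_(k-1))/(f(y_k) − f(y_(k-1))).
f(y_0) = -0.353232, f(y_1) = 0.403158
y_2 = 0.362000 - (0.403158)·(0.362000 - 0.172000)/(0.403158 - (-0.353232)) = 0.260729; f(y_2) = -0.008986
y_3 = 0.260729 - (-0.008986)·(0.260729 - 0.362000)/(-0.008986 - (0.403158)) = 0.262937; f(y_3) = -0.000219

0.26294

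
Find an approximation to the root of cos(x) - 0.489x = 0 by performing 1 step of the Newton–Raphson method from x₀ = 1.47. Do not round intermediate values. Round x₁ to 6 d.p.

f'(x) = -sin(x) - 0.489
x_0 = 1.470000: f = -0.618204, f' = -1.483924 → x_1 = 1.470000 - (-0.618204)/(-1.483924) = 1.053399

1.053399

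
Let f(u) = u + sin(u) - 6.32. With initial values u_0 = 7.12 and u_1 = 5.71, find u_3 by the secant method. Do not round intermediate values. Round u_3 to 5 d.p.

6.30130

Secant update: u_(k+1) = u_k − f(u_k)·(u_k − u_(k-1))/(f(u_k) − f(u_(k-1))).
f(u_0) = 1.542513, f(u_1) = -1.152311
u_2 = 5.710000 - (-1.152311)·(5.710000 - 7.120000)/(-1.152311 - (1.542513)) = 6.312918; f(u_2) = 0.022647
u_3 = 6.312918 - (0.022647)·(6.312918 - 5.710000)/(0.022647 - (-1.152311)) = 6.301297; f(u_3) = -0.000592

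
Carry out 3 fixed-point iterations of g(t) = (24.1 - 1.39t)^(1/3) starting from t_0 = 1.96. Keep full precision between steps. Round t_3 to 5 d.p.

t_1 = g(1.960000) = 2.775276
t_2 = g(2.775276) = 2.725338
t_3 = g(2.725338) = 2.728450

2.72845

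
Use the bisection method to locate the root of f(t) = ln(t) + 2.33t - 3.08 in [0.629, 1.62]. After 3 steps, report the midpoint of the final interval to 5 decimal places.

1.18644

f(0.629000) = -2.078054, f(1.620000) = 1.177026 (opposite signs)
step 1: m = 1.124500, f(m) = -0.342577 < 0 → root in [1.124500, 1.620000]
step 2: m = 1.372250, f(m) = 0.433794 > 0 → root in [1.124500, 1.372250]
step 3: m = 1.248375, f(m) = 0.050556 > 0 → root in [1.124500, 1.248375]
Midpoint of [1.124500, 1.248375] = 1.186438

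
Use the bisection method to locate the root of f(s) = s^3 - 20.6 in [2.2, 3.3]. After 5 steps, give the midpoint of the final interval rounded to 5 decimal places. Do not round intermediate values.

f(2.200000) = -9.952000, f(3.300000) = 15.337000 (opposite signs)
step 1: m = 2.750000, f(m) = 0.196875 > 0 → root in [2.200000, 2.750000]
step 2: m = 2.475000, f(m) = -5.439078 < 0 → root in [2.475000, 2.750000]
step 3: m = 2.612500, f(m) = -2.769279 < 0 → root in [2.612500, 2.750000]
step 4: m = 2.681250, f(m) = -1.324221 < 0 → root in [2.681250, 2.750000]
step 5: m = 2.715625, f(m) = -0.573300 < 0 → root in [2.715625, 2.750000]
Midpoint of [2.715625, 2.750000] = 2.732813

2.73281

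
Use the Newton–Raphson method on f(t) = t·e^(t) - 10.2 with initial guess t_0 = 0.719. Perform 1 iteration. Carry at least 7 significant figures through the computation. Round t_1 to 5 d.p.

Newton update: t ← t − f(t)/f'(t).
f'(t) = (t + 1)·e^(t)
t_0 = 0.719000: f = -8.724339, f' = 3.528041 → t_1 = 0.719000 - (-8.724339)/(3.528041) = 3.191857

3.19186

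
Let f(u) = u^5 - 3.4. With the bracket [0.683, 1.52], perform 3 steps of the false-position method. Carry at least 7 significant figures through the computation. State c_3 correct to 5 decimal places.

1.24690

f(0.683000) = -3.251371, f(1.520000) = 4.713681
step 1: c = 1.024667, f(c) = -2.270427 < 0 → new bracket [1.024667, 1.520000]
step 2: c = 1.185692, f(c) = -1.056526 < 0 → new bracket [1.185692, 1.520000]
step 3: c = 1.246904, f(c) = -0.385846 < 0 → new bracket [1.246904, 1.520000]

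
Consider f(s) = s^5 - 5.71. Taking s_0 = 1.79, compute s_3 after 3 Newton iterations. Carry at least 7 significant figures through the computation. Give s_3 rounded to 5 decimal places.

f'(s) = 5s^4
s_0 = 1.790000: f = 12.666600, f' = 51.331284 → s_1 = 1.790000 - (12.666600)/(51.331284) = 1.543238
s_1 = 1.543238: f = 3.043159, f' = 28.359716 → s_2 = 1.543238 - (3.043159)/(28.359716) = 1.435932
s_2 = 1.435932: f = 0.394782, f' = 21.257202 → s_3 = 1.435932 - (0.394782)/(21.257202) = 1.417361

1.41736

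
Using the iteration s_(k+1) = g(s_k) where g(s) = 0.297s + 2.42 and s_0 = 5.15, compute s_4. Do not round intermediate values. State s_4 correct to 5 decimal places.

3.45568

s_1 = g(5.150000) = 3.949550
s_2 = g(3.949550) = 3.593016
s_3 = g(3.593016) = 3.487126
s_4 = g(3.487126) = 3.455676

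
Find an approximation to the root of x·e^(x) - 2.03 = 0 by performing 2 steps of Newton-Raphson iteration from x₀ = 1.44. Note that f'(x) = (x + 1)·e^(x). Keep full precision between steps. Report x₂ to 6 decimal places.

x_0 = 1.440000: f = 4.047802, f' = 10.298498 → x_1 = 1.440000 - (4.047802)/(10.298498) = 1.046952
x_1 = 1.046952: f = 0.952719, f' = 5.831674 → x_2 = 1.046952 - (0.952719)/(5.831674) = 0.883582

0.883582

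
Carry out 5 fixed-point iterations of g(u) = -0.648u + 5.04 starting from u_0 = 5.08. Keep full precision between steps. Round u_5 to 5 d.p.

2.82726

u_1 = g(5.080000) = 1.748160
u_2 = g(1.748160) = 3.907192
u_3 = g(3.907192) = 2.508139
u_4 = g(2.508139) = 3.414726
u_5 = g(3.414726) = 2.827258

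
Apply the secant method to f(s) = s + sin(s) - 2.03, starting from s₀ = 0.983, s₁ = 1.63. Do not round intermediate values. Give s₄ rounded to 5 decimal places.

1.12696

f(s_0) = -0.214835, f(s_1) = 0.598248
s_2 = 1.630000 - (0.598248)·(1.630000 - 0.983000)/(0.598248 - (-0.214835)) = 1.153952; f(s_2) = 0.038324
s_3 = 1.153952 - (0.038324)·(1.153952 - 1.630000)/(0.038324 - (0.598248)) = 1.121370; f(s_3) = -0.007934
s_4 = 1.121370 - (-0.007934)·(1.121370 - 1.153952)/(-0.007934 - (0.038324)) = 1.126958; f(s_4) = 0.000068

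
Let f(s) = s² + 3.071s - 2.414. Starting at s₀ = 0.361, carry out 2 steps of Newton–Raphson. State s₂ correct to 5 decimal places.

f'(s) = 2s + 3.071
s_0 = 0.361000: f = -1.175048, f' = 3.793000 → s_1 = 0.361000 - (-1.175048)/(3.793000) = 0.670794
s_1 = 0.670794: f = 0.095972, f' = 4.412588 → s_2 = 0.670794 - (0.095972)/(4.412588) = 0.649044

0.64904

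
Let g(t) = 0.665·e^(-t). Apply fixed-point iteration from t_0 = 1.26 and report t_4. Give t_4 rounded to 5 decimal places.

t_1 = g(1.260000) = 0.188630
t_2 = g(0.188630) = 0.550682
t_3 = g(0.550682) = 0.383410
t_4 = g(0.383410) = 0.453220

0.45322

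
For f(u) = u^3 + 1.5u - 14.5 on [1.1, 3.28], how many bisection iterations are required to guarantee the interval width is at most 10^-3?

Initial width b − a = 3.28 − 1.1 = 2.180000.
After n steps the width is (b−a)/2^n; need (b−a)/2^n ≤ 10^-3.
So n ≥ log₂(2.180000/10^-3) = log₂(2180.0000) ≈ 11.0901.
Hence n = 12.

12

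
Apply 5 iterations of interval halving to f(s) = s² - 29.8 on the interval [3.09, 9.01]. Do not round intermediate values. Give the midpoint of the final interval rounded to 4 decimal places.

5.4025

f(3.090000) = -20.251900, f(9.010000) = 51.380100 (opposite signs)
step 1: m = 6.050000, f(m) = 6.802500 > 0 → root in [3.090000, 6.050000]
step 2: m = 4.570000, f(m) = -8.915100 < 0 → root in [4.570000, 6.050000]
step 3: m = 5.310000, f(m) = -1.603900 < 0 → root in [5.310000, 6.050000]
step 4: m = 5.680000, f(m) = 2.462400 > 0 → root in [5.310000, 5.680000]
step 5: m = 5.495000, f(m) = 0.395025 > 0 → root in [5.310000, 5.495000]
Midpoint of [5.310000, 5.495000] = 5.402500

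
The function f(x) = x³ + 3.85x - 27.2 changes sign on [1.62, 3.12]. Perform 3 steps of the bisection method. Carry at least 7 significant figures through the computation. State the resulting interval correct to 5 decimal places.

f(1.620000) = -16.711472, f(3.120000) = 15.183328 (opposite signs)
step 1: m = 2.370000, f(m) = -4.763447 < 0 → root in [2.370000, 3.120000]
step 2: m = 2.745000, f(m) = 4.051894 > 0 → root in [2.370000, 2.745000]
step 3: m = 2.557500, f(m) = -0.625513 < 0 → root in [2.557500, 2.745000]

[2.55750, 2.74500]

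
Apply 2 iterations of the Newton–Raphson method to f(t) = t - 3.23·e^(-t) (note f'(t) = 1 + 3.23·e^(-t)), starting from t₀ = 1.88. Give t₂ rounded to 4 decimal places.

t_0 = 1.880000: f = 1.387134, f' = 1.492866 → t_1 = 1.880000 - (1.387134)/(1.492866) = 0.950825
t_1 = 0.950825: f = -0.297319, f' = 2.248143 → t_2 = 0.950825 - (-0.297319)/(2.248143) = 1.083076

1.0831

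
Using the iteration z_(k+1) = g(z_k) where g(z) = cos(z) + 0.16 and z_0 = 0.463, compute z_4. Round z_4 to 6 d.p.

z_1 = g(0.463000) = 1.054717
z_2 = g(1.054717) = 0.653474
z_3 = g(0.653474) = 0.953976
z_4 = g(0.953976) = 0.738444

0.738444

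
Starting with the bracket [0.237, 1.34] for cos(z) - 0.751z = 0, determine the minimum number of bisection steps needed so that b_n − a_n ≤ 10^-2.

Initial width b − a = 1.34 − 0.237 = 1.103000.
After n steps the width is (b−a)/2^n; need (b−a)/2^n ≤ 10^-2.
So n ≥ log₂(1.103000/10^-2) = log₂(110.3000) ≈ 6.7853.
Hence n = 7.

7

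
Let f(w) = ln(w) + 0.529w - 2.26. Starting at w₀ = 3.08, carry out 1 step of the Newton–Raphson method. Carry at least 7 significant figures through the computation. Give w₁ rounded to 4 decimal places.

2.5010

Newton update: w ← w − f(w)/f'(w).
f'(w) = 1/w + 0.529
w_0 = 3.080000: f = 0.494250, f' = 0.853675 → w_1 = 3.080000 - (0.494250)/(0.853675) = 2.501033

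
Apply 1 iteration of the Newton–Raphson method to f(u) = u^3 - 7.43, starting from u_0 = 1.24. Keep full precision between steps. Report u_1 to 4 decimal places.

Newton update: u ← u − f(u)/f'(u).
f'(u) = 3u^2
u_0 = 1.240000: f = -5.523376, f' = 4.612800 → u_1 = 1.240000 - (-5.523376)/(4.612800) = 2.437402

2.4374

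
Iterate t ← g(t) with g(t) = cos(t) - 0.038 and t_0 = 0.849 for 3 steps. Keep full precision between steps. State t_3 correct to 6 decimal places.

t_1 = g(0.849000) = 0.622734
t_2 = g(0.622734) = 0.774287
t_3 = g(0.774287) = 0.676920

0.676920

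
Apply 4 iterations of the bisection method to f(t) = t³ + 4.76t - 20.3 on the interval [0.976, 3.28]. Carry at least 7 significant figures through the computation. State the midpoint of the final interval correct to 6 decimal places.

f(0.976000) = -14.724526, f(3.280000) = 30.600352 (opposite signs)
step 1: m = 2.128000, f(m) = -0.534319 < 0 → root in [2.128000, 3.280000]
step 2: m = 2.704000, f(m) = 12.341650 > 0 → root in [2.128000, 2.704000]
step 3: m = 2.416000, f(m) = 5.302487 > 0 → root in [2.128000, 2.416000]
step 4: m = 2.272000, f(m) = 2.242748 > 0 → root in [2.128000, 2.272000]
Midpoint of [2.128000, 2.272000] = 2.200000

2.200000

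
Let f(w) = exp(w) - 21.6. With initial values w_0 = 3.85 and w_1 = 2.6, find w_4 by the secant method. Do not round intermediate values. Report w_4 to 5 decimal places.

Secant update: w_(k+1) = w_k − f(w_k)·(w_k − w_(k-1))/(f(w_k) − f(w_(k-1))).
f(w_0) = 25.393063, f(w_1) = -8.136262
w_2 = 2.600000 - (-8.136262)·(2.600000 - 3.850000)/(-8.136262 - (25.393063)) = 2.903326; f(w_2) = -3.365301
w_3 = 2.903326 - (-3.365301)·(2.903326 - 2.600000)/(-3.365301 - (-8.136262)) = 3.117284; f(w_3) = 0.984958
w_4 = 3.117284 - (0.984958)·(3.117284 - 2.903326)/(0.984958 - (-3.365301)) = 3.068841; f(w_4) = -0.083047

3.06884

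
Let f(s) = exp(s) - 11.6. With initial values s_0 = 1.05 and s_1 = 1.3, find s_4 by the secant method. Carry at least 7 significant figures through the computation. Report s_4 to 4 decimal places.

Secant update: s_(k+1) = s_k − f(s_k)·(s_k − s_(k-1))/(f(s_k) − f(s_(k-1))).
f(s_0) = -8.742349, f(s_1) = -7.930703
s_2 = 1.300000 - (-7.930703)·(1.300000 - 1.050000)/(-7.930703 - (-8.742349)) = 3.742785; f(s_2) = 30.615410
s_3 = 3.742785 - (30.615410)·(3.742785 - 1.300000)/(30.615410 - (-7.930703)) = 1.802593; f(s_3) = -5.534646
s_4 = 1.802593 - (-5.534646)·(1.802593 - 3.742785)/(-5.534646 - (30.615410)) = 2.099640; f(s_4) = -3.436767

2.0996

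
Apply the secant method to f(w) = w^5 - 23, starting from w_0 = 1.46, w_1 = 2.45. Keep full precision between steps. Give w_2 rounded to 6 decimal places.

1.658464

Secant update: w_(k+1) = w_k − f(w_k)·(w_k − w_(k-1))/(f(w_k) − f(w_(k-1))).
f(w_0) = -16.366171, f(w_1) = 65.273515
w_2 = 2.450000 - (65.273515)·(2.450000 - 1.460000)/(65.273515 - (-16.366171)) = 1.658464; f(w_2) = -10.453293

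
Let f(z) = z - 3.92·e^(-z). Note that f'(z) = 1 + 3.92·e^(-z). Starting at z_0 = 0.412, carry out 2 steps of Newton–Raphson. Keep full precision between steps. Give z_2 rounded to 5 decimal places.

1.18299

z_0 = 0.412000: f = -2.184311, f' = 3.596311 → z_1 = 0.412000 - (-2.184311)/(3.596311) = 1.019375
z_1 = 1.019375: f = -0.395040, f' = 2.414415 → z_2 = 1.019375 - (-0.395040)/(2.414415) = 1.182993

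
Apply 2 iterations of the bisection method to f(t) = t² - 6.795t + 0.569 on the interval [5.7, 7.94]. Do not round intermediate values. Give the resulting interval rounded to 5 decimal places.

[6.26000, 6.82000]

f(5.700000) = -5.672500, f(7.940000) = 9.660300 (opposite signs)
step 1: m = 6.820000, f(m) = 0.739500 > 0 → root in [5.700000, 6.820000]
step 2: m = 6.260000, f(m) = -2.780100 < 0 → root in [6.260000, 6.820000]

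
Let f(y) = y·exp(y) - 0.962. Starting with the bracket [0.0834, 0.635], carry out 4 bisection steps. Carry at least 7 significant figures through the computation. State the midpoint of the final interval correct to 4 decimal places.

f(0.083400) = -0.871346, f(0.635000) = 0.236259 (opposite signs)
step 1: m = 0.359200, f(m) = -0.447560 < 0 → root in [0.359200, 0.635000]
step 2: m = 0.497100, f(m) = -0.144794 < 0 → root in [0.497100, 0.635000]
step 3: m = 0.566050, f(m) = 0.034982 > 0 → root in [0.497100, 0.566050]
step 4: m = 0.531575, f(m) = -0.057467 < 0 → root in [0.531575, 0.566050]
Midpoint of [0.531575, 0.566050] = 0.548812

0.5488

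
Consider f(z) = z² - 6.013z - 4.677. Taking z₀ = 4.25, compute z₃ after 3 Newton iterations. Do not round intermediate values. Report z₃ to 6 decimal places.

6.737817

Newton update: z ← z − f(z)/f'(z).
f'(z) = 2z - 6.013
z_0 = 4.250000: f = -12.169750, f' = 2.487000 → z_1 = 4.250000 - (-12.169750)/(2.487000) = 9.143345
z_1 = 9.143345: f = 23.944829, f' = 12.273691 → z_2 = 9.143345 - (23.944829)/(12.273691) = 7.192438
z_2 = 7.192438: f = 3.806038, f' = 8.371877 → z_3 = 7.192438 - (3.806038)/(8.371877) = 6.737817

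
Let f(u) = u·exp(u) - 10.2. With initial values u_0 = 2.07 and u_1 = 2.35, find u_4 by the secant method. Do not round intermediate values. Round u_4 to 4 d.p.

f(u_0) = 6.204384, f(u_1) = 14.441089
u_2 = 2.350000 - (14.441089)·(2.350000 - 2.070000)/(14.441089 - (6.204384)) = 1.859087; f(u_2) = 1.731389
u_3 = 1.859087 - (1.731389)·(1.859087 - 2.350000)/(1.731389 - (14.441089)) = 1.792212; f(u_3) = 0.558141
u_4 = 1.792212 - (0.558141)·(1.792212 - 1.859087)/(0.558141 - (1.731389)) = 1.760398; f(u_4) = 0.036278

1.7604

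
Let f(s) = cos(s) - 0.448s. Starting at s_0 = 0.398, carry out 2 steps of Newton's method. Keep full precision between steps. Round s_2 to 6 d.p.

1.076401

Newton update: s ← s − f(s)/f'(s).
f'(s) = -sin(s) - 0.448
s_0 = 0.398000: f = 0.743534, f' = -0.835575 → s_1 = 0.398000 - (0.743534)/(-0.835575) = 1.287847
s_1 = 1.287847: f = -0.297766, f' = -1.408236 → s_2 = 1.287847 - (-0.297766)/(-1.408236) = 1.076401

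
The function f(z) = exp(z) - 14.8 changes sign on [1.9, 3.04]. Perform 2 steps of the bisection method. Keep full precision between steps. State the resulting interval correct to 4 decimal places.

f(1.900000) = -8.114106, f(3.040000) = 6.105243 (opposite signs)
step 1: m = 2.470000, f(m) = -2.977553 < 0 → root in [2.470000, 3.040000]
step 2: m = 2.755000, f(m) = 0.921041 > 0 → root in [2.470000, 2.755000]

[2.4700, 2.7550]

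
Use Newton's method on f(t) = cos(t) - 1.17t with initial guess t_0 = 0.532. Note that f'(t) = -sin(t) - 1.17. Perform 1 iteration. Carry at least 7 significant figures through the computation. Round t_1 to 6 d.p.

t_0 = 0.532000: f = 0.239354, f' = -1.677258 → t_1 = 0.532000 - (0.239354)/(-1.677258) = 0.674706

0.674706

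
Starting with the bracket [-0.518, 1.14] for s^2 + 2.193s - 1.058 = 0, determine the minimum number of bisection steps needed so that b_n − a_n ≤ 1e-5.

Initial width b − a = 1.14 − -0.518 = 1.658000.
After n steps the width is (b−a)/2^n; need (b−a)/2^n ≤ 1e-5.
So n ≥ log₂(1.658000/1e-5) = log₂(165800.0000) ≈ 17.3391.
Hence n = 18.

18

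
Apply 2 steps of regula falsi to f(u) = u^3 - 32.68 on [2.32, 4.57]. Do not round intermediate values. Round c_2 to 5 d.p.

f(2.320000) = -20.192832, f(4.570000) = 62.763993
step 1: c = 2.867681, f(c) = -9.097356 < 0 → new bracket [2.867681, 4.570000]
step 2: c = 3.083188, f(c) = -3.371076 < 0 → new bracket [3.083188, 4.570000]

3.08319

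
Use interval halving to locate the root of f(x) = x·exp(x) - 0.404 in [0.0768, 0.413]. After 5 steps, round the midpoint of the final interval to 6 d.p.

0.302684

f(0.076800) = -0.321069, f(0.413000) = 0.220185 (opposite signs)
step 1: m = 0.244900, f(m) = -0.091142 < 0 → root in [0.244900, 0.413000]
step 2: m = 0.328950, f(m) = 0.053079 > 0 → root in [0.244900, 0.328950]
step 3: m = 0.286925, f(m) = -0.021723 < 0 → root in [0.286925, 0.328950]
step 4: m = 0.307937, f(m) = 0.014985 > 0 → root in [0.286925, 0.307937]
step 5: m = 0.297431, f(m) = -0.003540 < 0 → root in [0.297431, 0.307937]
Midpoint of [0.297431, 0.307937] = 0.302684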